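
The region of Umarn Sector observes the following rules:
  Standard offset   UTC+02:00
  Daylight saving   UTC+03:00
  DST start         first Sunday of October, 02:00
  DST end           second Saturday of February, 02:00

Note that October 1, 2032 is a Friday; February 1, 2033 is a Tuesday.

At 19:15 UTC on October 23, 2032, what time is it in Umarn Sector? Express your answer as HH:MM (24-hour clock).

1 October 2032 is a Friday, so the first Sunday is October 3.
1 February 2033 is a Tuesday, so the first Saturday is February 5 and the second is February 12.
At the standard offset (UTC+02:00), 19:15 UTC + 2h = 21:15 Umarn Sector standard time.
The standard-time date in Umarn Sector, October 23, 2032, falls between 3 October 2032 and 12 February 2033, so daylight saving is in effect and Umarn Sector is at UTC+03:00.
19:15 UTC + 3h = 22:15 local.

22:15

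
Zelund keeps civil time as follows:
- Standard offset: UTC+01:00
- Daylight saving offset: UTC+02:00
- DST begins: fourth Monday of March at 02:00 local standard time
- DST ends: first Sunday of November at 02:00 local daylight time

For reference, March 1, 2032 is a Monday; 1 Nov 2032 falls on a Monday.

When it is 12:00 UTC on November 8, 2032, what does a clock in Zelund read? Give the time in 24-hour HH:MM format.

13:00

1 March 2032 is a Monday, so the first Monday is March 1 and the fourth is March 22.
1 November 2032 is a Monday, so the first Sunday is November 7.
At the standard offset (UTC+01:00), 12:00 UTC + 1h = 13:00 Zelund standard time.
The standard-time date in Zelund, November 8, 2032, does not fall between 22 March and 7 November, so daylight saving is not in effect and Zelund is at UTC+01:00.
12:00 UTC + 1h = 13:00 local.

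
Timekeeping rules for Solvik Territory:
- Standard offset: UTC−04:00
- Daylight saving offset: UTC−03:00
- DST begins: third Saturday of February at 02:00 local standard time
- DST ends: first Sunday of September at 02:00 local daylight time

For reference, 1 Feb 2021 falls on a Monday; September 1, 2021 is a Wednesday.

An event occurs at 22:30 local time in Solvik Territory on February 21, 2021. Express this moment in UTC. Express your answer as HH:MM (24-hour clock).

01:30

1 February 2021 is a Monday, so the first Saturday is February 6 and the third is February 20.
1 September 2021 is a Wednesday, so the first Sunday is September 5.
Daylight saving runs 20 February – 5 September; February 21, 2021 is inside that window, so Solvik Territory is at UTC−03:00.
22:30 local + 3h = 01:30 UTC (rolling into the next day, 22 February 2021).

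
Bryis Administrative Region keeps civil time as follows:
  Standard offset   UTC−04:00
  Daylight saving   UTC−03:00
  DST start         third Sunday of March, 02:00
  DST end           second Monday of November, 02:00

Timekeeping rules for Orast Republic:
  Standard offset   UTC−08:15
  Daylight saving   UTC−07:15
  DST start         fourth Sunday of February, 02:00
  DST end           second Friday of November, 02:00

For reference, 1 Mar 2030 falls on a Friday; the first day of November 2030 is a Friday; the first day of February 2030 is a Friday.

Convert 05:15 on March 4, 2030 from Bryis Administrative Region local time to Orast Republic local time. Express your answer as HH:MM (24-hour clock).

1 March 2030 is a Friday, so the first Sunday is March 3 and the third is March 17.
1 November 2030 is a Friday, so the first Monday is November 4 and the second is November 11.
Daylight saving runs 17 March – 11 November; March 4, 2030 is outside that window, so Bryis Administrative Region is on standard time at UTC−04:00.
05:15 Bryis Administrative Region + 4h = 09:15 UTC.
1 February 2030 is a Friday, so the first Sunday is February 3 and the fourth is February 24.
1 November 2030 is a Friday, so the first Friday is November 1 and the second is November 8.
At the standard offset (UTC−08:15), 09:15 UTC − 8h15m = 01:00 Orast Republic standard time.
Daylight saving runs 24 February – 8 November; the standard-time date in Orast Republic, March 4, 2030, is inside that window, so Orast Republic is at UTC−07:15.
09:15 UTC − 7h15m = 02:00 Orast Republic.

02:00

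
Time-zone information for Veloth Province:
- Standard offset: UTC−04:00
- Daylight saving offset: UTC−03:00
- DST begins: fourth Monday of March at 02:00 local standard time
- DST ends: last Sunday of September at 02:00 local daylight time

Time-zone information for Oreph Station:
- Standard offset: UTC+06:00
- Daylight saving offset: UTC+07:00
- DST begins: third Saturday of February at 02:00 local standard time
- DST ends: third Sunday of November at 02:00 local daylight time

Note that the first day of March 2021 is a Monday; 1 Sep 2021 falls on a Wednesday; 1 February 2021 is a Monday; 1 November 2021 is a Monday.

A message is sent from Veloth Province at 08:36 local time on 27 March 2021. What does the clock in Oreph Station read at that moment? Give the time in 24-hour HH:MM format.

1 March 2021 is a Monday, so the first Monday is March 1 and the fourth is March 22.
1 September 2021 is a Wednesday, so Sundays fall on 5, 12, 19, 26; the last is September 26.
Daylight saving runs 22 March – 26 September; 27 March 2021 is inside that window, so Veloth Province is at UTC−03:00.
08:36 Veloth Province + 3h = 11:36 UTC.
1 February 2021 is a Monday, so the first Saturday is February 6 and the third is February 20.
1 November 2021 is a Monday, so the first Sunday is November 7 and the third is November 21.
At the standard offset (UTC+06:00), 11:36 UTC + 6h = 17:36 Oreph Station standard time.
The standard-time date in Oreph Station, 27 March 2021, lies within the daylight-saving period (20 February – 21 November), so Oreph Station is on daylight time, UTC+07:00.
11:36 UTC + 7h = 18:36 Oreph Station.

18:36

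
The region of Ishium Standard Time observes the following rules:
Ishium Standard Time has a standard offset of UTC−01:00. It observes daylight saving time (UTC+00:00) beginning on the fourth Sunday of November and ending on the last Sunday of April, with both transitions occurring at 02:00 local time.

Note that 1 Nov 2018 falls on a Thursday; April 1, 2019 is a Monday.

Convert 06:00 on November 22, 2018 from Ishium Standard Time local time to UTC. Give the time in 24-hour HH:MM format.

1 November 2018 is a Thursday, so the first Sunday is November 4 and the fourth is November 25.
1 April 2019 is a Monday, so Sundays fall on 7, 14, 21, 28; the last is April 28.
November 22, 2018 does not fall between 25 November 2018 and 28 April 2019, so daylight saving is not in effect and Ishium Standard Time is at UTC−01:00.
06:00 local + 1h = 07:00 UTC.

07:00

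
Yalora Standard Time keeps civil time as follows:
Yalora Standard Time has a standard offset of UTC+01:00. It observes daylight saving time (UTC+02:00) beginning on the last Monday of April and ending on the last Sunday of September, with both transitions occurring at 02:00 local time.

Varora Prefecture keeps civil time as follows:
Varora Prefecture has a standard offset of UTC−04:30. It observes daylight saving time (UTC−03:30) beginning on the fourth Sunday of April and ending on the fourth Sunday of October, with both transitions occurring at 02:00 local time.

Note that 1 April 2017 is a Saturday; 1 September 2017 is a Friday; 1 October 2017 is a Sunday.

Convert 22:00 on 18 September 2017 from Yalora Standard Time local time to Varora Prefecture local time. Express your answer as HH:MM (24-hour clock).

1 April 2017 is a Saturday, so Mondays fall on 3, 10, 17, 24; the last is April 24.
1 September 2017 is a Friday, so Sundays fall on 3, 10, 17, 24; the last is September 24.
18 September 2017 falls between 24 April and 24 September, so daylight saving is in effect and Yalora Standard Time is at UTC+02:00.
22:00 Yalora Standard Time − 2h = 20:00 UTC.
1 April 2017 is a Saturday, so the first Sunday is April 2 and the fourth is April 23.
1 October 2017 is a Sunday, so the first Sunday is October 1 and the fourth is October 22.
At the standard offset (UTC−04:30), 20:00 UTC − 4h30m = 15:30 Varora Prefecture standard time.
The standard-time date in Varora Prefecture, 18 September 2017, falls between 23 April and 22 October, so daylight saving is in effect and Varora Prefecture is at UTC−03:30.
20:00 UTC − 3h30m = 16:30 Varora Prefecture.

16:30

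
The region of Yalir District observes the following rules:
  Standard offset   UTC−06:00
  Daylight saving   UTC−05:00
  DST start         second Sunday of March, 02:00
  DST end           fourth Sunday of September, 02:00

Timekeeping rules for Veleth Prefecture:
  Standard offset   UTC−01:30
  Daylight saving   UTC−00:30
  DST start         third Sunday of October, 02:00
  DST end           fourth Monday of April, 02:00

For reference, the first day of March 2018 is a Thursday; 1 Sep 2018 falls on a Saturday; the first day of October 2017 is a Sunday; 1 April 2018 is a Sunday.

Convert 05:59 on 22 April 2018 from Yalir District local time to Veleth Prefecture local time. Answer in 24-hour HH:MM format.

10:29

1 March 2018 is a Thursday, so the first Sunday is March 4 and the second is March 11.
1 September 2018 is a Saturday, so the first Sunday is September 2 and the fourth is September 23.
22 April 2018 falls between 11 March and 23 September, so daylight saving is in effect and Yalir District is at UTC−05:00.
05:59 Yalir District + 5h = 10:59 UTC.
1 October 2017 is a Sunday, so the first Sunday is October 1 and the third is October 15.
1 April 2018 is a Sunday, so the first Monday is April 2 and the fourth is April 23.
At the standard offset (UTC−01:30), 10:59 UTC − 1h30m = 09:29 Veleth Prefecture standard time.
The standard-time date in Veleth Prefecture, 22 April 2018, falls between 15 October 2017 and 23 April 2018, so daylight saving is in effect and Veleth Prefecture is at UTC−00:30.
10:59 UTC − 0h30m = 10:29 Veleth Prefecture.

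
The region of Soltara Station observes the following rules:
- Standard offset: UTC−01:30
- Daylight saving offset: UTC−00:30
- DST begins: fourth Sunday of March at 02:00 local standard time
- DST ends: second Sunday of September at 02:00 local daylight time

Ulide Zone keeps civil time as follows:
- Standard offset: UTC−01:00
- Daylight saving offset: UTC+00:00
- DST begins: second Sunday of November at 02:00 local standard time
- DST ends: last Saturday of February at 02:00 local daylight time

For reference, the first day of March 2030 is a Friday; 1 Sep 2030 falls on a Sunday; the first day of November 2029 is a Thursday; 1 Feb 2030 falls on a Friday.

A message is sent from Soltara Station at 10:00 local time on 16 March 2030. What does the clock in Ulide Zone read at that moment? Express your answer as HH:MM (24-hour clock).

10:30

1 March 2030 is a Friday, so the first Sunday is March 3 and the fourth is March 24.
1 September 2030 is a Sunday, so the first Sunday is September 1 and the second is September 8.
16 March 2030 is outside the daylight-saving period (24 March – 8 September), so Soltara Station is on standard time, UTC−01:30.
10:00 Soltara Station + 1h30m = 11:30 UTC.
1 November 2029 is a Thursday, so the first Sunday is November 4 and the second is November 11.
1 February 2030 is a Friday, so Saturdays fall on 2, 9, 16, 23; the last is February 23.
At the standard offset (UTC−01:00), 11:30 UTC − 1h = 10:30 Ulide Zone standard time.
The standard-time date in Ulide Zone, 16 March 2030, does not fall between 11 November 2029 and 23 February 2030, so daylight saving is not in effect and Ulide Zone is at UTC−01:00.
11:30 UTC − 1h = 10:30 Ulide Zone.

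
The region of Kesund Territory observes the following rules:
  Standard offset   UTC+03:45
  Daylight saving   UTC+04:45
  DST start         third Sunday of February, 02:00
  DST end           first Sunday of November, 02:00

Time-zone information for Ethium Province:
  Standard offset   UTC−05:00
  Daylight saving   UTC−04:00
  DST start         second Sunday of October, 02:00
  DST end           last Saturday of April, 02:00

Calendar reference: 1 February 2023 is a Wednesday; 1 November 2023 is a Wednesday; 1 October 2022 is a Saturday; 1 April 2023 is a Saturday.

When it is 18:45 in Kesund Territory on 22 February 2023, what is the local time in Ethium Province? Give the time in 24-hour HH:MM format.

1 February 2023 is a Wednesday, so the first Sunday is February 5 and the third is February 19.
1 November 2023 is a Wednesday, so the first Sunday is November 5.
22 February 2023 falls between 19 February and 5 November, so daylight saving is in effect and Kesund Territory is at UTC+04:45.
18:45 Kesund Territory − 4h45m = 14:00 UTC.
1 October 2022 is a Saturday, so the first Sunday is October 2 and the second is October 9.
1 April 2023 is a Saturday, so Saturdays fall on 1, 8, 15, 22, 29; the last is April 29.
At the standard offset (UTC−05:00), 14:00 UTC − 5h = 09:00 Ethium Province standard time.
The standard-time date in Ethium Province, 22 February 2023, falls between 9 October 2022 and 29 April 2023, so daylight saving is in effect and Ethium Province is at UTC−04:00.
14:00 UTC − 4h = 10:00 Ethium Province.

10:00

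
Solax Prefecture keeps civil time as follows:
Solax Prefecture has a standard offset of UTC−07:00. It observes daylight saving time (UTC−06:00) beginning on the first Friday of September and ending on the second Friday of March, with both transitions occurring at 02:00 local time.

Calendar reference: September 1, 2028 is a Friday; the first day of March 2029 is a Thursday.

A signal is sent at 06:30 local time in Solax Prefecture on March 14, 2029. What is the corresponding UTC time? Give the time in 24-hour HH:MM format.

1 September 2028 is a Friday, so the first Friday is September 1.
1 March 2029 is a Thursday, so the first Friday is March 2 and the second is March 9.
Daylight saving runs 1 September 2028 – 9 March 2029; March 14, 2029 is outside that window, so Solax Prefecture is on standard time at UTC−07:00.
06:30 local + 7h = 13:30 UTC.

13:30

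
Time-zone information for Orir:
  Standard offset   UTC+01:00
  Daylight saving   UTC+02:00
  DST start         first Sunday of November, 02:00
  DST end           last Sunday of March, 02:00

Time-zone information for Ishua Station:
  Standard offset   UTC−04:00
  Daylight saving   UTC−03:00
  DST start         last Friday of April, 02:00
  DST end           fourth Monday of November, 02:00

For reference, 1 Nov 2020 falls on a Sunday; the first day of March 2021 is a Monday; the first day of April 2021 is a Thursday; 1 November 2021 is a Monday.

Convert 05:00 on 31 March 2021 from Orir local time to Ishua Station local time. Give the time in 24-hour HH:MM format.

00:00

1 November 2020 is a Sunday, so the first Sunday is November 1.
1 March 2021 is a Monday, so Sundays fall on 7, 14, 21, 28; the last is March 28.
Daylight saving runs 1 November 2020 – 28 March 2021; 31 March 2021 is outside that window, so Orir is on standard time at UTC+01:00.
05:00 Orir − 1h = 04:00 UTC.
1 April 2021 is a Thursday, so Fridays fall on 2, 9, 16, 23, 30; the last is April 30.
1 November 2021 is a Monday, so the first Monday is November 1 and the fourth is November 22.
At the standard offset (UTC−04:00), 04:00 UTC − 4h = 00:00 Ishua Station standard time.
The standard-time date in Ishua Station, 31 March 2021, does not fall between 30 April and 22 November, so daylight saving is not in effect and Ishua Station is at UTC−04:00.
04:00 UTC − 4h = 00:00 Ishua Station.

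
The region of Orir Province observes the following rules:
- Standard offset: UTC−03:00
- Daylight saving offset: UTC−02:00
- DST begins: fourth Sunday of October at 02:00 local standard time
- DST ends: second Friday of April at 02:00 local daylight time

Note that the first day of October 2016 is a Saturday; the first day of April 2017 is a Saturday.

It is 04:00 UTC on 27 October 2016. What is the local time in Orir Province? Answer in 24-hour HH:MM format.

02:00

1 October 2016 is a Saturday, so the first Sunday is October 2 and the fourth is October 23.
1 April 2017 is a Saturday, so the first Friday is April 7 and the second is April 14.
At the standard offset (UTC−03:00), 04:00 UTC − 3h = 01:00 Orir Province standard time.
Daylight saving runs 23 October 2016 – 14 April 2017; the standard-time date in Orir Province, 27 October 2016, is inside that window, so Orir Province is at UTC−02:00.
04:00 UTC − 2h = 02:00 local.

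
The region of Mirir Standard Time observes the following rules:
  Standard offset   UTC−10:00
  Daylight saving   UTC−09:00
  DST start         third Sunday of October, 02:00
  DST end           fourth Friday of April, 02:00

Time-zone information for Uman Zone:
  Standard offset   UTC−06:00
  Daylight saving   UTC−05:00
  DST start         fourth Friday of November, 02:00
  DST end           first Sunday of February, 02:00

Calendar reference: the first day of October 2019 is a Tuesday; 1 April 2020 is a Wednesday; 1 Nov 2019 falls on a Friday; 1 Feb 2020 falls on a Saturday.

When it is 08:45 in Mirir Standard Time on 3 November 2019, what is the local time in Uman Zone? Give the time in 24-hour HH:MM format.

1 October 2019 is a Tuesday, so the first Sunday is October 6 and the third is October 20.
1 April 2020 is a Wednesday, so the first Friday is April 3 and the fourth is April 24.
3 November 2019 lies within the daylight-saving period (20 October 2019 – 24 April 2020), so Mirir Standard Time is on daylight time, UTC−09:00.
08:45 Mirir Standard Time + 9h = 17:45 UTC.
1 November 2019 is a Friday, so the first Friday is November 1 and the fourth is November 22.
1 February 2020 is a Saturday, so the first Sunday is February 2.
At the standard offset (UTC−06:00), 17:45 UTC − 6h = 11:45 Uman Zone standard time.
The standard-time date in Uman Zone, 3 November 2019, is outside the daylight-saving period (22 November 2019 – 2 February 2020), so Uman Zone is on standard time, UTC−06:00.
17:45 UTC − 6h = 11:45 Uman Zone.

11:45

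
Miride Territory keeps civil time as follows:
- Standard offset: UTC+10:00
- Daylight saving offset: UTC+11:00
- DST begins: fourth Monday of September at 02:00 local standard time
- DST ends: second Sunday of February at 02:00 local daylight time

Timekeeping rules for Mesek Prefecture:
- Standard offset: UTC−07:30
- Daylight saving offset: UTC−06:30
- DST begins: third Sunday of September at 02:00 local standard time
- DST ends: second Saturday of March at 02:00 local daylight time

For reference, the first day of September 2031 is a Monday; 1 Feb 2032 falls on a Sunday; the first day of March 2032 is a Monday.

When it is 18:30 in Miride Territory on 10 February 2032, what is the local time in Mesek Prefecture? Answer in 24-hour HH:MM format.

02:00

1 September 2031 is a Monday, so the first Monday is September 1 and the fourth is September 22.
1 February 2032 is a Sunday, so the first Sunday is February 1 and the second is February 8.
10 February 2032 does not fall between 22 September 2031 and 8 February 2032, so daylight saving is not in effect and Miride Territory is at UTC+10:00.
18:30 Miride Territory − 10h = 08:30 UTC.
1 September 2031 is a Monday, so the first Sunday is September 7 and the third is September 21.
1 March 2032 is a Monday, so the first Saturday is March 6 and the second is March 13.
At the standard offset (UTC−07:30), 08:30 UTC − 7h30m = 01:00 Mesek Prefecture standard time.
The standard-time date in Mesek Prefecture, 10 February 2032, falls between 21 September 2031 and 13 March 2032, so daylight saving is in effect and Mesek Prefecture is at UTC−06:30.
08:30 UTC − 6h30m = 02:00 Mesek Prefecture.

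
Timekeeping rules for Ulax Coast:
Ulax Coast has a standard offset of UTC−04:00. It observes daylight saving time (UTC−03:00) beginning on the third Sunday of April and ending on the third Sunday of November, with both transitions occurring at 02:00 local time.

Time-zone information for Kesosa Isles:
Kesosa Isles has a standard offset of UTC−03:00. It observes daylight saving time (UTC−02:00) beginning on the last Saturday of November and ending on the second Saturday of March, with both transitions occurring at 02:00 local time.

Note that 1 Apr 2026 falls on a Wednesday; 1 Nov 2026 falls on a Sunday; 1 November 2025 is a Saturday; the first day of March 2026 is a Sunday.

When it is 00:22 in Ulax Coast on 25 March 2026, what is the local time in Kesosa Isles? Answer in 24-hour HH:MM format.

1 April 2026 is a Wednesday, so the first Sunday is April 5 and the third is April 19.
1 November 2026 is a Sunday, so the first Sunday is November 1 and the third is November 15.
Daylight saving runs 19 April – 15 November; 25 March 2026 is outside that window, so Ulax Coast is on standard time at UTC−04:00.
00:22 Ulax Coast + 4h = 04:22 UTC.
1 November 2025 is a Saturday, so Saturdays fall on 1, 8, 15, 22, 29; the last is November 29.
1 March 2026 is a Sunday, so the first Saturday is March 7 and the second is March 14.
At the standard offset (UTC−03:00), 04:22 UTC − 3h = 01:22 Kesosa Isles standard time.
The standard-time date in Kesosa Isles, 25 March 2026, is outside the daylight-saving period (29 November 2025 – 14 March 2026), so Kesosa Isles is on standard time, UTC−03:00.
04:22 UTC − 3h = 01:22 Kesosa Isles.

01:22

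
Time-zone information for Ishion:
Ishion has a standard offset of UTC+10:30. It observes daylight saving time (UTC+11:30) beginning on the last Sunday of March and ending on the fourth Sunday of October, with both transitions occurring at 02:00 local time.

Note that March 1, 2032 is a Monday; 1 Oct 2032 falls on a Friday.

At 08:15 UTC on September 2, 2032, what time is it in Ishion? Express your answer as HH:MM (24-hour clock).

1 March 2032 is a Monday, so Sundays fall on 7, 14, 21, 28; the last is March 28.
1 October 2032 is a Friday, so the first Sunday is October 3 and the fourth is October 24.
At the standard offset (UTC+10:30), 08:15 UTC + 10h30m = 18:45 Ishion standard time.
The standard-time date in Ishion, September 2, 2032, lies within the daylight-saving period (28 March – 24 October), so Ishion is on daylight time, UTC+11:30.
08:15 UTC + 11h30m = 19:45 local.

19:45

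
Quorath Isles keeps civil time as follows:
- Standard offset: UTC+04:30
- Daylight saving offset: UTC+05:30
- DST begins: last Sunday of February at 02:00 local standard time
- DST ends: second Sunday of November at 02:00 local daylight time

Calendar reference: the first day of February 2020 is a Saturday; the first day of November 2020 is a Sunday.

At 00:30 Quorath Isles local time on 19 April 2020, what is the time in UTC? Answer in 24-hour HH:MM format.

19:00

1 February 2020 is a Saturday, so Sundays fall on 2, 9, 16, 23; the last is February 23.
1 November 2020 is a Sunday, so the first Sunday is November 1 and the second is November 8.
19 April 2020 falls between 23 February and 8 November, so daylight saving is in effect and Quorath Isles is at UTC+05:30.
00:30 local − 5h30m = 19:00 UTC (rolling into the previous day, 18 April 2020).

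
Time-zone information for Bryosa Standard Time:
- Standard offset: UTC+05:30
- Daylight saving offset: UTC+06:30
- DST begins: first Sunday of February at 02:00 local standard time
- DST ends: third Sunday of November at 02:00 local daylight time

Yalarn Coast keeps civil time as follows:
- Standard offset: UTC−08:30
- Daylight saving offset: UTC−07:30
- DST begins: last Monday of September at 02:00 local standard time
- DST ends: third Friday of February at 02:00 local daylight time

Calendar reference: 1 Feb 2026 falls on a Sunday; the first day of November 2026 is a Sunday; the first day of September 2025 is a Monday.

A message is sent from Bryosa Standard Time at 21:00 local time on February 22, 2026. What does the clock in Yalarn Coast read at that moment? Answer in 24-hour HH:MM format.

06:00

1 February 2026 is a Sunday, so the first Sunday is February 1.
1 November 2026 is a Sunday, so the first Sunday is November 1 and the third is November 15.
February 22, 2026 lies within the daylight-saving period (1 February – 15 November), so Bryosa Standard Time is on daylight time, UTC+06:30.
21:00 Bryosa Standard Time − 6h30m = 14:30 UTC.
1 September 2025 is a Monday, so Mondays fall on 1, 8, 15, 22, 29; the last is September 29.
1 February 2026 is a Sunday, so the first Friday is February 6 and the third is February 20.
At the standard offset (UTC−08:30), 14:30 UTC − 8h30m = 06:00 Yalarn Coast standard time.
The standard-time date in Yalarn Coast, February 22, 2026, is outside the daylight-saving period (29 September 2025 – 20 February 2026), so Yalarn Coast is on standard time, UTC−08:30.
14:30 UTC − 8h30m = 06:00 Yalarn Coast.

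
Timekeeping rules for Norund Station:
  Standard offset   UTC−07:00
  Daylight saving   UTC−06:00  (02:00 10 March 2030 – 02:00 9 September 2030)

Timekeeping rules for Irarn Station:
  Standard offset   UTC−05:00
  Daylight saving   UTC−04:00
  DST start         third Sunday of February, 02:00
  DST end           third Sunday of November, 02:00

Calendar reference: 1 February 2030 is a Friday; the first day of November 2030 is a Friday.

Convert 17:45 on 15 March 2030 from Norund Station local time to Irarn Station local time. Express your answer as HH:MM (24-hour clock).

19:45

Daylight saving runs 10 March – 9 September; 15 March 2030 is inside that window, so Norund Station is at UTC−06:00.
17:45 Norund Station + 6h = 23:45 UTC.
1 February 2030 is a Friday, so the first Sunday is February 3 and the third is February 17.
1 November 2030 is a Friday, so the first Sunday is November 3 and the third is November 17.
At the standard offset (UTC−05:00), 23:45 UTC − 5h = 18:45 Irarn Station standard time.
The standard-time date in Irarn Station, 15 March 2030, lies within the daylight-saving period (17 February – 17 November), so Irarn Station is on daylight time, UTC−04:00.
23:45 UTC − 4h = 19:45 Irarn Station.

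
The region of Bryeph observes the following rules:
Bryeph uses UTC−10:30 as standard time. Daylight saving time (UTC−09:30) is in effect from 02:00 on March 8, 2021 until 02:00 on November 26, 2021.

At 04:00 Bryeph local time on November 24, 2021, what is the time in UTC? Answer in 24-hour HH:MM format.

13:30

November 24, 2021 lies within the daylight-saving period (8 March – 26 November), so Bryeph is on daylight time, UTC−09:30.
04:00 local + 9h30m = 13:30 UTC.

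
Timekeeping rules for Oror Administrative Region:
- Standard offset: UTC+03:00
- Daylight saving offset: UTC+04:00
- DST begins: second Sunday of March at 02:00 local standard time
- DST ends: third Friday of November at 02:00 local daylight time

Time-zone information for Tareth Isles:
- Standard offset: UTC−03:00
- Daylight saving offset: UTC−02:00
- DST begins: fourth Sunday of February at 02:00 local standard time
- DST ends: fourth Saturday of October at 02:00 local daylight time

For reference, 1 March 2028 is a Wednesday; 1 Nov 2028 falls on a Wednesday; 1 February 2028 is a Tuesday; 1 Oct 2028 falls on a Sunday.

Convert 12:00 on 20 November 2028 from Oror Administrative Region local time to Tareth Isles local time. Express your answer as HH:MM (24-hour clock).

1 March 2028 is a Wednesday, so the first Sunday is March 5 and the second is March 12.
1 November 2028 is a Wednesday, so the first Friday is November 3 and the third is November 17.
20 November 2028 is outside the daylight-saving period (12 March – 17 November), so Oror Administrative Region is on standard time, UTC+03:00.
12:00 Oror Administrative Region − 3h = 09:00 UTC.
1 February 2028 is a Tuesday, so the first Sunday is February 6 and the fourth is February 27.
1 October 2028 is a Sunday, so the first Saturday is October 7 and the fourth is October 28.
At the standard offset (UTC−03:00), 09:00 UTC − 3h = 06:00 Tareth Isles standard time.
The standard-time date in Tareth Isles, 20 November 2028, is outside the daylight-saving period (27 February – 28 October), so Tareth Isles is on standard time, UTC−03:00.
09:00 UTC − 3h = 06:00 Tareth Isles.

06:00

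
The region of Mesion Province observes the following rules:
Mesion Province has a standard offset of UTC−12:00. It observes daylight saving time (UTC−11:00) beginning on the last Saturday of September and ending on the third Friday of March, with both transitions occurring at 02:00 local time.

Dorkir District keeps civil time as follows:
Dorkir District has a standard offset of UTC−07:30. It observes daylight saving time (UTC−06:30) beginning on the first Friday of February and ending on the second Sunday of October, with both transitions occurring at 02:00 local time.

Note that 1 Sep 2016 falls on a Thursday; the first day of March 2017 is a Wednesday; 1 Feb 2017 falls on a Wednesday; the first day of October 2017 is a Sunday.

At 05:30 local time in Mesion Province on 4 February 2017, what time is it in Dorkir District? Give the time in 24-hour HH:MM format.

1 September 2016 is a Thursday, so Saturdays fall on 3, 10, 17, 24; the last is September 24.
1 March 2017 is a Wednesday, so the first Friday is March 3 and the third is March 17.
4 February 2017 lies within the daylight-saving period (24 September 2016 – 17 March 2017), so Mesion Province is on daylight time, UTC−11:00.
05:30 Mesion Province + 11h = 16:30 UTC.
1 February 2017 is a Wednesday, so the first Friday is February 3.
1 October 2017 is a Sunday, so the first Sunday is October 1 and the second is October 8.
At the standard offset (UTC−07:30), 16:30 UTC − 7h30m = 09:00 Dorkir District standard time.
Daylight saving runs 3 February – 8 October; the standard-time date in Dorkir District, 4 February 2017, is inside that window, so Dorkir District is at UTC−06:30.
16:30 UTC − 6h30m = 10:00 Dorkir District.

10:00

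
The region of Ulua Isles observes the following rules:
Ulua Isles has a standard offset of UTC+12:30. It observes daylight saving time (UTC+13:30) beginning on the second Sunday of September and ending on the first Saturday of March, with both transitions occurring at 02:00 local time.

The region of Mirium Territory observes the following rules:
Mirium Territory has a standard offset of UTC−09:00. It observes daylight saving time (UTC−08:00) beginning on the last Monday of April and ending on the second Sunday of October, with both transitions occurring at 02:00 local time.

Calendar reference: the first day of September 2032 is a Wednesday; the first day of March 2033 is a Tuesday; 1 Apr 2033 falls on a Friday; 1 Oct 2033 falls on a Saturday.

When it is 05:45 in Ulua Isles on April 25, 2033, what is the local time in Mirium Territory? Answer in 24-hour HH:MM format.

1 September 2032 is a Wednesday, so the first Sunday is September 5 and the second is September 12.
1 March 2033 is a Tuesday, so the first Saturday is March 5.
Daylight saving runs 12 September 2032 – 5 March 2033; April 25, 2033 is outside that window, so Ulua Isles is on standard time at UTC+12:30.
05:45 Ulua Isles − 12h30m = 17:15 UTC (rolling into the previous day, 24 April 2033).
1 April 2033 is a Friday, so Mondays fall on 4, 11, 18, 25; the last is April 25.
1 October 2033 is a Saturday, so the first Sunday is October 2 and the second is October 9.
At the standard offset (UTC−09:00), 17:15 UTC − 9h = 08:15 Mirium Territory standard time.
The standard-time date in Mirium Territory, April 24, 2033, is outside the daylight-saving period (25 April – 9 October), so Mirium Territory is on standard time, UTC−09:00.
17:15 UTC − 9h = 08:15 Mirium Territory.

08:15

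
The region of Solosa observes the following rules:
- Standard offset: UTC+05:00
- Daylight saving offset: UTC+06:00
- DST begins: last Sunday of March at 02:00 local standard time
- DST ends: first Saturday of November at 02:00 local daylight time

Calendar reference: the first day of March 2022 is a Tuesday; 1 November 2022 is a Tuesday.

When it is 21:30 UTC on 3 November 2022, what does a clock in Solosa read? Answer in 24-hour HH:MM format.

1 March 2022 is a Tuesday, so Sundays fall on 6, 13, 20, 27; the last is March 27.
1 November 2022 is a Tuesday, so the first Saturday is November 5.
At the standard offset (UTC+05:00), 21:30 UTC + 5h = 02:30 Solosa standard time (rolling into the next day, 4 November 2022).
Daylight saving runs 27 March – 5 November; the standard-time date in Solosa, 4 November 2022, is inside that window, so Solosa is at UTC+06:00.
21:30 UTC + 6h = 03:30 local (rolling into the next day, 4 November 2022).

03:30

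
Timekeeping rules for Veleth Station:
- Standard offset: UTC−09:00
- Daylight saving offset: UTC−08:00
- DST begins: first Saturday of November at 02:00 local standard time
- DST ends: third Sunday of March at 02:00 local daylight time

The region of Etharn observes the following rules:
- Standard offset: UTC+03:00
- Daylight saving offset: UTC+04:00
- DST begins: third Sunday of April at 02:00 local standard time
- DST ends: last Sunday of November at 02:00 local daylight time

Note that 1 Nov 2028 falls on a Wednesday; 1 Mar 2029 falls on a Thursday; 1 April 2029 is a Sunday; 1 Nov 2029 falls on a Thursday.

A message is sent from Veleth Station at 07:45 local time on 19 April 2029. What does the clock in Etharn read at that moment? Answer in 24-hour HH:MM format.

20:45

1 November 2028 is a Wednesday, so the first Saturday is November 4.
1 March 2029 is a Thursday, so the first Sunday is March 4 and the third is March 18.
Daylight saving runs 4 November 2028 – 18 March 2029; 19 April 2029 is outside that window, so Veleth Station is on standard time at UTC−09:00.
07:45 Veleth Station + 9h = 16:45 UTC.
1 April 2029 is a Sunday, so the first Sunday is April 1 and the third is April 15.
1 November 2029 is a Thursday, so Sundays fall on 4, 11, 18, 25; the last is November 25.
At the standard offset (UTC+03:00), 16:45 UTC + 3h = 19:45 Etharn standard time.
Daylight saving runs 15 April – 25 November; the standard-time date in Etharn, 19 April 2029, is inside that window, so Etharn is at UTC+04:00.
16:45 UTC + 4h = 20:45 Etharn.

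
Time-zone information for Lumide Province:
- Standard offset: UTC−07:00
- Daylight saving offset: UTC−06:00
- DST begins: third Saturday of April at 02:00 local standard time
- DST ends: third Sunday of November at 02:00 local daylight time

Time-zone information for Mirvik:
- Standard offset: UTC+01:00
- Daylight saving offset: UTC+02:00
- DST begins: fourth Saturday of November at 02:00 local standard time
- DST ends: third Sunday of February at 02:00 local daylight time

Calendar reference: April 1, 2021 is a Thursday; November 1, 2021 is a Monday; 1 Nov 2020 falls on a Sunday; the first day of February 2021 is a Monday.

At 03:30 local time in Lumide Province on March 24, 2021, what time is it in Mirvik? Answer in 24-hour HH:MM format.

11:30

1 April 2021 is a Thursday, so the first Saturday is April 3 and the third is April 17.
1 November 2021 is a Monday, so the first Sunday is November 7 and the third is November 21.
March 24, 2021 is outside the daylight-saving period (17 April – 21 November), so Lumide Province is on standard time, UTC−07:00.
03:30 Lumide Province + 7h = 10:30 UTC.
1 November 2020 is a Sunday, so the first Saturday is November 7 and the fourth is November 28.
1 February 2021 is a Monday, so the first Sunday is February 7 and the third is February 21.
At the standard offset (UTC+01:00), 10:30 UTC + 1h = 11:30 Mirvik standard time.
The standard-time date in Mirvik, March 24, 2021, does not fall between 28 November 2020 and 21 February 2021, so daylight saving is not in effect and Mirvik is at UTC+01:00.
10:30 UTC + 1h = 11:30 Mirvik.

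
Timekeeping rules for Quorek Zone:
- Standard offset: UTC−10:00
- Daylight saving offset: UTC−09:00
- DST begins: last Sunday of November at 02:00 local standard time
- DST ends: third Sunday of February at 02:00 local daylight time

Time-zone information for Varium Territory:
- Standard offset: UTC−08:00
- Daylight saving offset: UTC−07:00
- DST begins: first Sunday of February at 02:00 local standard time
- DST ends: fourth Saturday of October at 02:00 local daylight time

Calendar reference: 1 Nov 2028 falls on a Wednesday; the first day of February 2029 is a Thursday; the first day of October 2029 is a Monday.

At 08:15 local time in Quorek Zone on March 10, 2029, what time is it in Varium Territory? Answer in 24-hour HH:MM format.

1 November 2028 is a Wednesday, so Sundays fall on 5, 12, 19, 26; the last is November 26.
1 February 2029 is a Thursday, so the first Sunday is February 4 and the third is February 18.
March 10, 2029 is outside the daylight-saving period (26 November 2028 – 18 February 2029), so Quorek Zone is on standard time, UTC−10:00.
08:15 Quorek Zone + 10h = 18:15 UTC.
1 February 2029 is a Thursday, so the first Sunday is February 4.
1 October 2029 is a Monday, so the first Saturday is October 6 and the fourth is October 27.
At the standard offset (UTC−08:00), 18:15 UTC − 8h = 10:15 Varium Territory standard time.
Daylight saving runs 4 February – 27 October; the standard-time date in Varium Territory, March 10, 2029, is inside that window, so Varium Territory is at UTC−07:00.
18:15 UTC − 7h = 11:15 Varium Territory.

11:15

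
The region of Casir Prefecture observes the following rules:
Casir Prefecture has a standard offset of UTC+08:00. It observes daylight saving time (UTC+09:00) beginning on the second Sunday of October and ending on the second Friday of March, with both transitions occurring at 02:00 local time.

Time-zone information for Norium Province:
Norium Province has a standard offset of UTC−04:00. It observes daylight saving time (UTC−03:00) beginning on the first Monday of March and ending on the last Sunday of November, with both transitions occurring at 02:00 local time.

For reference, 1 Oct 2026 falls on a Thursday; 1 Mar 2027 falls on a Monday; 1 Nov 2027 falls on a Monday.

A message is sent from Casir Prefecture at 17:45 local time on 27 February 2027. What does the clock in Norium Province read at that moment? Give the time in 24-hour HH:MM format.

1 October 2026 is a Thursday, so the first Sunday is October 4 and the second is October 11.
1 March 2027 is a Monday, so the first Friday is March 5 and the second is March 12.
Daylight saving runs 11 October 2026 – 12 March 2027; 27 February 2027 is inside that window, so Casir Prefecture is at UTC+09:00.
17:45 Casir Prefecture − 9h = 08:45 UTC.
1 March 2027 is a Monday, so the first Monday is March 1.
1 November 2027 is a Monday, so Sundays fall on 7, 14, 21, 28; the last is November 28.
At the standard offset (UTC−04:00), 08:45 UTC − 4h = 04:45 Norium Province standard time.
The standard-time date in Norium Province, 27 February 2027, is outside the daylight-saving period (1 March – 28 November), so Norium Province is on standard time, UTC−04:00.
08:45 UTC − 4h = 04:45 Norium Province.

04:45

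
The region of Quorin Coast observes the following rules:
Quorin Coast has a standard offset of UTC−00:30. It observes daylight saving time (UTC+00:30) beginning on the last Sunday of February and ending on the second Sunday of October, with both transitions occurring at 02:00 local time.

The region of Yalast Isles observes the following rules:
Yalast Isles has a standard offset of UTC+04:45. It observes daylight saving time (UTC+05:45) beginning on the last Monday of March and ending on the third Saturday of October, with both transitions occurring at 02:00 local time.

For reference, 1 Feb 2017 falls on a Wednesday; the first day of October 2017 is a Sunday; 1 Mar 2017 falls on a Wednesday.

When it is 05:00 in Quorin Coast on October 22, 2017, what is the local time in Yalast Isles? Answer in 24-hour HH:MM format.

10:15

1 February 2017 is a Wednesday, so Sundays fall on 5, 12, 19, 26; the last is February 26.
1 October 2017 is a Sunday, so the first Sunday is October 1 and the second is October 8.
Daylight saving runs 26 February – 8 October; October 22, 2017 is outside that window, so Quorin Coast is on standard time at UTC−00:30.
05:00 Quorin Coast + 0h30m = 05:30 UTC.
1 March 2017 is a Wednesday, so Mondays fall on 6, 13, 20, 27; the last is March 27.
1 October 2017 is a Sunday, so the first Saturday is October 7 and the third is October 21.
At the standard offset (UTC+04:45), 05:30 UTC + 4h45m = 10:15 Yalast Isles standard time.
The standard-time date in Yalast Isles, October 22, 2017, does not fall between 27 March and 21 October, so daylight saving is not in effect and Yalast Isles is at UTC+04:45.
05:30 UTC + 4h45m = 10:15 Yalast Isles.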